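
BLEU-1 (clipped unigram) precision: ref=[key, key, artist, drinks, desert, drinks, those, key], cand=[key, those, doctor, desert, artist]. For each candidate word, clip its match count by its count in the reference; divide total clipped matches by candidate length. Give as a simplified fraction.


Reference word counts: {'artist': 1, 'desert': 1, 'drinks': 2, 'key': 3, 'those': 1}
Checking each candidate word (with clipping):
  'key' -> in reference (ref count 3, used 1/3) -> match (matches: 1)
  'those' -> in reference (ref count 1, used 1/1) -> match (matches: 2)
  'doctor' -> not in reference -> no match (matches: 2)
  'desert' -> in reference (ref count 1, used 1/1) -> match (matches: 3)
  'artist' -> in reference (ref count 1, used 1/1) -> match (matches: 4)
Clipped matches: 4, Candidate length: 5
Precision = 4/5

4/5


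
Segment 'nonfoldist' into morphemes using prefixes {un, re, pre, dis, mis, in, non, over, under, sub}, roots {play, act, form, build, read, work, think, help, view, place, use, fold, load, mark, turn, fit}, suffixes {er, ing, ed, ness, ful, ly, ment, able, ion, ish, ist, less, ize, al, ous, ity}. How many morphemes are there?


Segmenting 'nonfoldist' against the inventory:
  'non' -> prefix (morpheme 1)
  'fold' -> root (morpheme 2)
  'ist' -> suffix (morpheme 3)
Total morphemes: 3

3


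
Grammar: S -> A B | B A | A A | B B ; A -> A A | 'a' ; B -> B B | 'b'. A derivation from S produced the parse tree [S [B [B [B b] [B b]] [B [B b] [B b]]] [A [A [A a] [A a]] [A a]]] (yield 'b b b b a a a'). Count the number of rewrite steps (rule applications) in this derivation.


Every bracketed nonterminal node [X ...] in the tree is produced by exactly one rule application.
Reading the tree off as a leftmost derivation:
  Step 1: S  =>  B A   (applied S -> B A)
  Step 2: B A  =>  B B A   (applied B -> B B)
  Step 3: B B A  =>  B B B A   (applied B -> B B)
  Step 4: B B B A  =>  b B B A   (applied B -> b)
  Step 5: b B B A  =>  b b B A   (applied B -> b)
  Step 6: b b B A  =>  b b B B A   (applied B -> B B)
  Step 7: b b B B A  =>  b b b B A   (applied B -> b)
  Step 8: b b b B A  =>  b b b b A   (applied B -> b)
  Step 9: b b b b A  =>  b b b b A A   (applied A -> A A)
  Step 10: b b b b A A  =>  b b b b A A A   (applied A -> A A)
  Step 11: b b b b A A A  =>  b b b b a A A   (applied A -> a)
  Step 12: b b b b a A A  =>  b b b b a a A   (applied A -> a)
  Step 13: b b b b a a A  =>  b b b b a a a   (applied A -> a)
Final yield: b b b b a a a
Total rewrite steps: 13

13


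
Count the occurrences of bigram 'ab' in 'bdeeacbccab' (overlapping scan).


Scanning 'bdeeacbccab' for bigram 'ab':
  Position 0: 'bd' -> no
  Position 1: 'de' -> no
  Position 2: 'ee' -> no
  Position 3: 'ea' -> no
  Position 4: 'ac' -> no
  Position 5: 'cb' -> no
  Position 6: 'bc' -> no
  Position 7: 'cc' -> no
  Position 8: 'ca' -> no
  Position 9: 'ab' -> MATCH
Total matches: 1

1


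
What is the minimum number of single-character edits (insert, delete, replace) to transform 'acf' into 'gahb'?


Building DP table for s1='acf' (len 3) and s2='gahb' (len 4):
       g  a  h  b
    0  1  2  3  4
  a 1  1  1  2  3
  c 2  2  2  2  3
  f 3  3  3  3  3
Edit distance = dp[3][4] = 3

3


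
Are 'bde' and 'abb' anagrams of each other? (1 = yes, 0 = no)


Sort characters of 'bde': 'bde'
Sort characters of 'abb': 'abb'
Sorted forms differ -> they are NOT anagrams
Result: 0

0


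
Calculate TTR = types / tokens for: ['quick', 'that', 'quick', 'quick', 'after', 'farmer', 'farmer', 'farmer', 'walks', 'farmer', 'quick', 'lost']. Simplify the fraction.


Tokens: 12
Unique types: ('after', 'farmer', 'lost', 'quick', 'that', 'walks') = 6
TTR = 6/12
Simplify: divide both by 6 -> 1/2
TTR = 1/2

1/2


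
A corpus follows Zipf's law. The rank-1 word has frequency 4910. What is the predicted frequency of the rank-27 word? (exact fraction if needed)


Zipf's law: freq(rank) = f1 / rank
f1 = 4910, rank = 27
freq = 4910 / 27
GCD(4910, 27) = 1
Simplified: 4910/27

4910/27


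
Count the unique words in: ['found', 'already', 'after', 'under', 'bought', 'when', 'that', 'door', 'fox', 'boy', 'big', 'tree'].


Listing all tokens and tracking unique types:
  Token 1: 'found' -> NEW (unique so far: 1)
  Token 2: 'already' -> NEW (unique so far: 2)
  Token 3: 'after' -> NEW (unique so far: 3)
  Token 4: 'under' -> NEW (unique so far: 4)
  Token 5: 'bought' -> NEW (unique so far: 5)
  Token 6: 'when' -> NEW (unique so far: 6)
  Token 7: 'that' -> NEW (unique so far: 7)
  Token 8: 'door' -> NEW (unique so far: 8)
  Token 9: 'fox' -> NEW (unique so far: 9)
  Token 10: 'boy' -> NEW (unique so far: 10)
  Token 11: 'big' -> NEW (unique so far: 11)
  Token 12: 'tree' -> NEW (unique so far: 12)
Unique types: ('after', 'already', 'big', 'bought', 'boy', 'door', 'found', 'fox', 'that', 'tree', 'under', 'when')
Vocabulary size: 12

12


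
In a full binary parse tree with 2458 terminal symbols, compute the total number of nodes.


Leaf nodes (terminals): 2458
Internal nodes = n - 1 = 2458 - 1 = 2457
Total = leaves + internal = 2458 + 2457 = 4915

4915


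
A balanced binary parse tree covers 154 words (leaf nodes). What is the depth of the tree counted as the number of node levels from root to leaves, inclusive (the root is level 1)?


In a balanced binary tree with n leaves the deepest leaf is ceil(log2(n)) edges below the root,
so counting node levels inclusive of root and leaves gives ceil(log2(n)) + 1 levels.
log2(154) = 7.2668
ceil(7.2668) = 8
levels = 8 + 1 = 9

9


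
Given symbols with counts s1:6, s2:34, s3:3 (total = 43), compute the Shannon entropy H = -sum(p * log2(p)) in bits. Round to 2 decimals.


Computing entropy H = -sum(p_i * log2(p_i)):
  s1: p = 6/43 = 0.1395, -p*log2(p) = 0.3965
  s2: p = 34/43 = 0.7907, -p*log2(p) = 0.2679
  s3: p = 3/43 = 0.0698, -p*log2(p) = 0.2680
H = sum of terms = 0.9324
Rounded to 2 decimals: 0.93

0.93


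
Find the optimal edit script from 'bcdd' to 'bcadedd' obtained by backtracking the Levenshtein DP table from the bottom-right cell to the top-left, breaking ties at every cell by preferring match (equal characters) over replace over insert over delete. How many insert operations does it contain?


Edit distance = 3. Backtracking from cell (4, 7) with preference match > replace > insert > delete,
then listing the resulting alignment 'bcdd' -> 'bcadedd' left to right:
  Step 1: keep 'b'
  Step 2: keep 'c'
  Step 3: insert 'a' [insertion #1]
  Step 4: insert 'd' [insertion #2]
  Step 5: insert 'e' [insertion #3]
  Step 6: keep 'd'
  Step 7: keep 'd'
Total insertions: 3

3


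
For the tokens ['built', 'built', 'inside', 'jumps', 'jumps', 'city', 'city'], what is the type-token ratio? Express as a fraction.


Tokens: 7
Unique types: ('built', 'city', 'inside', 'jumps') = 4
TTR = 4/7
Already in lowest terms.

4/7


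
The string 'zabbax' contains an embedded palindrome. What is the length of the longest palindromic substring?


Scanning 'zabbax' for palindromic substrings.
Substring at positions 1-4: 'abba'.
Check: reverse('abba') = 'abba' -> palindrome confirmed.
Neighbouring characters ('z' / 'x') break symmetry, so it cannot extend further.
No longer palindromic substring exists; longest length = 4

4


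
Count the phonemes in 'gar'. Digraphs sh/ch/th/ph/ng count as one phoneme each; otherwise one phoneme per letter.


Parsing 'gar' greedily, digraphs first:
  'g' -> consonant phoneme (phonemes so far: 1)
  'a' -> vowel phoneme (phonemes so far: 2)
  'r' -> consonant phoneme (phonemes so far: 3)
Total phonemes: 3

3


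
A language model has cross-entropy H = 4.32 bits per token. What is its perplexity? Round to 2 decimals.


Perplexity formula: PP = 2^H
H = 4.32
PP = 2^4.32
Decompose: 2^4.32 = 2^4 * 2^0.32
2^4 = 16, 2^0.32 ~ 1.2483305
PP ~ 16 * 1.2483305 = 19.9732880
Rounded to 2 decimals: 19.97

19.97


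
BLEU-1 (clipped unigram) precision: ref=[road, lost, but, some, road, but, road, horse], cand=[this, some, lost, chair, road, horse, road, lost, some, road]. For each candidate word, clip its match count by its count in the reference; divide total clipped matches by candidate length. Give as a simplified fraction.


Reference word counts: {'but': 2, 'horse': 1, 'lost': 1, 'road': 3, 'some': 1}
Checking each candidate word (with clipping):
  'this' -> not in reference -> no match (matches: 0)
  'some' -> in reference (ref count 1, used 1/1) -> match (matches: 1)
  'lost' -> in reference (ref count 1, used 1/1) -> match (matches: 2)
  'chair' -> not in reference -> no match (matches: 2)
  'road' -> in reference (ref count 3, used 1/3) -> match (matches: 3)
  'horse' -> in reference (ref count 1, used 1/1) -> match (matches: 4)
  'road' -> in reference (ref count 3, used 2/3) -> match (matches: 5)
  'lost' -> ref count 1 already used up (1/1) -> clipped, no match (matches: 5)
  'some' -> ref count 1 already used up (1/1) -> clipped, no match (matches: 5)
  'road' -> in reference (ref count 3, used 3/3) -> match (matches: 6)
Clipped matches: 6, Candidate length: 10
Precision = 6/10 = 3/5

3/5


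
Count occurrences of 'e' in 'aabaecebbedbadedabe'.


Scanning 'aabaecebbedbadedabe' for 'e':
  Position 4: 'e' -> MATCH (count: 1)
  Position 6: 'e' -> MATCH (count: 2)
  Position 9: 'e' -> MATCH (count: 3)
  Position 14: 'e' -> MATCH (count: 4)
  Position 18: 'e' -> MATCH (count: 5)
Total occurrences of 'e': 5

5


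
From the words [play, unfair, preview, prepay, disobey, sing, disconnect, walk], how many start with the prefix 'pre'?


Checking each word for prefix 'pre':
  'play' -> no (count: 0)
  'unfair' -> no (count: 0)
  'preview' -> YES, starts with 'pre' (count: 1)
  'prepay' -> YES, starts with 'pre' (count: 2)
  'disobey' -> no (count: 2)
  'sing' -> no (count: 2)
  'disconnect' -> no (count: 2)
  'walk' -> no (count: 2)
Total with prefix 'pre': 2

2


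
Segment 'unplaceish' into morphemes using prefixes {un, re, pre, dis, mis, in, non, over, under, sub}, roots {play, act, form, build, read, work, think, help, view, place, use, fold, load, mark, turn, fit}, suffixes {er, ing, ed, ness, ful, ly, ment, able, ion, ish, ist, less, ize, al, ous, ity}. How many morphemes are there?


Segmenting 'unplaceish' against the inventory:
  'un' -> prefix (morpheme 1)
  'place' -> root (morpheme 2)
  'ish' -> suffix (morpheme 3)
Total morphemes: 3

3


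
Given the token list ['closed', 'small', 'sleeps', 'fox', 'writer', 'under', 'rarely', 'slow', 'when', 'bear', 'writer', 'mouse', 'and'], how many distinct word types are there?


Listing all tokens and tracking unique types:
  Token 1: 'closed' -> NEW (unique so far: 1)
  Token 2: 'small' -> NEW (unique so far: 2)
  Token 3: 'sleeps' -> NEW (unique so far: 3)
  Token 4: 'fox' -> NEW (unique so far: 4)
  Token 5: 'writer' -> NEW (unique so far: 5)
  Token 6: 'under' -> NEW (unique so far: 6)
  Token 7: 'rarely' -> NEW (unique so far: 7)
  Token 8: 'slow' -> NEW (unique so far: 8)
  Token 9: 'when' -> NEW (unique so far: 9)
  Token 10: 'bear' -> NEW (unique so far: 10)
  Token 11: 'writer' -> duplicate (unique so far: 10)
  Token 12: 'mouse' -> NEW (unique so far: 11)
  Token 13: 'and' -> NEW (unique so far: 12)
Unique types: ('and', 'bear', 'closed', 'fox', 'mouse', 'rarely', 'sleeps', 'slow', 'small', 'under', 'when', 'writer')
Vocabulary size: 12

12


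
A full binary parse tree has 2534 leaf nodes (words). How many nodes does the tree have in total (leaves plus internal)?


Leaf nodes (terminals): 2534
Internal nodes = n - 1 = 2534 - 1 = 2533
Total = leaves + internal = 2534 + 2533 = 5067

5067


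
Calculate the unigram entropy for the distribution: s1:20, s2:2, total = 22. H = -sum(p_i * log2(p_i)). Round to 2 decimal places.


Computing entropy H = -sum(p_i * log2(p_i)):
  s1: p = 20/22 = 0.9091, -p*log2(p) = 0.1250
  s2: p = 2/22 = 0.0909, -p*log2(p) = 0.3145
H = sum of terms = 0.4395
Rounded to 2 decimals: 0.44

0.44


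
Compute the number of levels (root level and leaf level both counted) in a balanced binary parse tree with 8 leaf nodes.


In a balanced binary tree with n leaves the deepest leaf is ceil(log2(n)) edges below the root,
so counting node levels inclusive of root and leaves gives ceil(log2(n)) + 1 levels.
log2(8) = 3.0000
ceil(3.0000) = 3
levels = 3 + 1 = 4

4


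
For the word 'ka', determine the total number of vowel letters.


Scanning each character of 'ka':
  Position 1: 'k' -> consonant (running count: 0)
  Position 2: 'a' -> vowel (running count: 1)
Total vowels: 1

1


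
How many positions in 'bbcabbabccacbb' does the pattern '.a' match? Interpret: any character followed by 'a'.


Pattern: .a means any character followed by 'a'.
Scanning 'bbcabbabccacbb' position-by-position:
  Pos 0: window 'bb' -> no
  Pos 1: window 'bc' -> no
  Pos 2: window 'ca' -> MATCH
  Pos 3: window 'ab' -> no
  Pos 4: window 'bb' -> no
  Pos 5: window 'ba' -> MATCH
  Pos 6: window 'ab' -> no
  Pos 7: window 'bc' -> no
  Pos 8: window 'cc' -> no
  Pos 9: window 'ca' -> MATCH
  Pos 10: window 'ac' -> no
  Pos 11: window 'cb' -> no
  Pos 12: window 'bb' -> no
  Pos 13: window 'b' -> no
Total matches: 3

3


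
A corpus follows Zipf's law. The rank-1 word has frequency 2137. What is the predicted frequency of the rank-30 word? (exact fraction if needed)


Zipf's law: freq(rank) = f1 / rank
f1 = 2137, rank = 30
freq = 2137 / 30
GCD(2137, 30) = 1
Simplified: 2137/30

2137/30


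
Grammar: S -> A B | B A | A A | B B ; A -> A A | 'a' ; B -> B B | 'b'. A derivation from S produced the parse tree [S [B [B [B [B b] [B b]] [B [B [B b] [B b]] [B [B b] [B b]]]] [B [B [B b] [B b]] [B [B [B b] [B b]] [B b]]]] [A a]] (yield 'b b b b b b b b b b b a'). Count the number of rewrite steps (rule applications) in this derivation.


Every bracketed nonterminal node [X ...] in the tree is produced by exactly one rule application.
Reading the tree off as a leftmost derivation:
  Step 1: S  =>  B A   (applied S -> B A)
  Step 2: B A  =>  B B A   (applied B -> B B)
  Step 3: B B A  =>  B B B A   (applied B -> B B)
  Step 4: B B B A  =>  B B B B A   (applied B -> B B)
  Step 5: B B B B A  =>  b B B B A   (applied B -> b)
  Step 6: b B B B A  =>  b b B B A   (applied B -> b)
  Step 7: b b B B A  =>  b b B B B A   (applied B -> B B)
  Step 8: b b B B B A  =>  b b B B B B A   (applied B -> B B)
  Step 9: b b B B B B A  =>  b b b B B B A   (applied B -> b)
  Step 10: b b b B B B A  =>  b b b b B B A   (applied B -> b)
  Step 11: b b b b B B A  =>  b b b b B B B A   (applied B -> B B)
  Step 12: b b b b B B B A  =>  b b b b b B B A   (applied B -> b)
  Step 13: b b b b b B B A  =>  b b b b b b B A   (applied B -> b)
  Step 14: b b b b b b B A  =>  b b b b b b B B A   (applied B -> B B)
  Step 15: b b b b b b B B A  =>  b b b b b b B B B A   (applied B -> B B)
  Step 16: b b b b b b B B B A  =>  b b b b b b b B B A   (applied B -> b)
  Step 17: b b b b b b b B B A  =>  b b b b b b b b B A   (applied B -> b)
  Step 18: b b b b b b b b B A  =>  b b b b b b b b B B A   (applied B -> B B)
  Step 19: b b b b b b b b B B A  =>  b b b b b b b b B B B A   (applied B -> B B)
  Step 20: b b b b b b b b B B B A  =>  b b b b b b b b b B B A   (applied B -> b)
  Step 21: b b b b b b b b b B B A  =>  b b b b b b b b b b B A   (applied B -> b)
  Step 22: b b b b b b b b b b B A  =>  b b b b b b b b b b b A   (applied B -> b)
  Step 23: b b b b b b b b b b b A  =>  b b b b b b b b b b b a   (applied A -> a)
Final yield: b b b b b b b b b b b a
Total rewrite steps: 23

23


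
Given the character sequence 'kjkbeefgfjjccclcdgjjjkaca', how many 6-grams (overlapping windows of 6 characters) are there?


String 'kjkbeefgfjjccclcdgjjjkaca' has length L = 25.
Number of overlapping n-grams = L - n + 1
Substituting: 25 - 6 + 1 = 20

20


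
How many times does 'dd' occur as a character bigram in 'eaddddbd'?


Scanning 'eaddddbd' for bigram 'dd':
  Position 0: 'ea' -> no
  Position 1: 'ad' -> no
  Position 2: 'dd' -> MATCH
  Position 3: 'dd' -> MATCH
  Position 4: 'dd' -> MATCH
  Position 5: 'db' -> no
  Position 6: 'bd' -> no
Total matches: 3

3


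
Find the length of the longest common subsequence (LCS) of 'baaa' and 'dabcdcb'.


DP table for LCS of 'baaa' and 'dabcdcb':
       d  a  b  c  d  c  b
    0  0  0  0  0  0  0  0
  b 0  0  0  1  1  1  1  1
  a 0  0  1  1  1  1  1  1
  a 0  0  1  1  1  1  1  1
  a 0  0  1  1  1  1  1  1
LCS: 'b'
LCS length = 1

1


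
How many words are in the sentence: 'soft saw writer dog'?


Counting words by splitting on spaces:
  Word 1: 'soft'
  Word 2: 'saw'
  Word 3: 'writer'
  Word 4: 'dog'
Total words: 4

4


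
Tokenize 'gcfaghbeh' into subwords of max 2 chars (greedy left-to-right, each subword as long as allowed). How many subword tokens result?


'gcfaghbeh' has 9 characters.
Chunking with max size 2:
  Chunk 1: 'gc' (positions 0-1)
  Chunk 2: 'fa' (positions 2-3)
  Chunk 3: 'gh' (positions 4-5)
  Chunk 4: 'be' (positions 6-7)
  Chunk 5: 'h' (positions 8-8)
Total chunks: ceil(9 / 2) = 5

5


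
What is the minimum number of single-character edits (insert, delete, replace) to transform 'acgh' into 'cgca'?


Building DP table for s1='acgh' (len 4) and s2='cgca' (len 4):
       c  g  c  a
    0  1  2  3  4
  a 1  1  2  3  3
  c 2  1  2  2  3
  g 3  2  1  2  3
  h 4  3  2  2  3
Edit distance = dp[4][4] = 3

3


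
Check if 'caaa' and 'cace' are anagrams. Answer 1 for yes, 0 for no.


Sort characters of 'caaa': 'aaac'
Sort characters of 'cace': 'acce'
Sorted forms differ -> they are NOT anagrams
Result: 0

0


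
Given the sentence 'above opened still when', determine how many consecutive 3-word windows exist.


Word trigrams from [4] words:
  Trigram 1: (above opened still)
  Trigram 2: (opened still when)
Total word trigrams: 4 - 2 = 2

2


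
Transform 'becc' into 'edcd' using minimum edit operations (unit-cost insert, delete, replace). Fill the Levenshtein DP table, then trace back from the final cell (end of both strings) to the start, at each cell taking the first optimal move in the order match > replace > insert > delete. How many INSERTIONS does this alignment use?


Edit distance = 3. Backtracking from cell (4, 4) with preference match > replace > insert > delete,
then listing the resulting alignment 'becc' -> 'edcd' left to right:
  Step 1: replace b->e
  Step 2: replace e->d
  Step 3: keep 'c'
  Step 4: replace c->d
Total insertions: 0

0


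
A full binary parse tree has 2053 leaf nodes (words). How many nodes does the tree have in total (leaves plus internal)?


Leaf nodes (terminals): 2053
Internal nodes = n - 1 = 2053 - 1 = 2052
Total = leaves + internal = 2053 + 2052 = 4105

4105


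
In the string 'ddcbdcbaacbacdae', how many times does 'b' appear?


Scanning 'ddcbdcbaacbacdae' for 'b':
  Position 3: 'b' -> MATCH (count: 1)
  Position 6: 'b' -> MATCH (count: 2)
  Position 10: 'b' -> MATCH (count: 3)
Total occurrences of 'b': 3

3


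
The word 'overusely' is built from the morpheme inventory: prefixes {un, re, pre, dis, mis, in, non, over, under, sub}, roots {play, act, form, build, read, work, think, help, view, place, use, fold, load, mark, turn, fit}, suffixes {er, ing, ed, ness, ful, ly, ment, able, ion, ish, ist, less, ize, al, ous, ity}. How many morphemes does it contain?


Segmenting 'overusely' against the inventory:
  'over' -> prefix (morpheme 1)
  'use' -> root (morpheme 2)
  'ly' -> suffix (morpheme 3)
Total morphemes: 3

3


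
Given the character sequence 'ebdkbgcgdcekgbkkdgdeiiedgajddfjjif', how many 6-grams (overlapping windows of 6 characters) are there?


String 'ebdkbgcgdcekgbkkdgdeiiedgajddfjjif' has length L = 34.
Number of overlapping n-grams = L - n + 1
Substituting: 34 - 6 + 1 = 29

29


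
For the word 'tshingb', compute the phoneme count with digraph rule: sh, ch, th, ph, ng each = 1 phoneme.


Parsing 'tshingb' greedily, digraphs first:
  't' -> consonant phoneme (phonemes so far: 1)
  'sh' -> digraph (1 consonant phoneme) (phonemes so far: 2)
  'i' -> vowel phoneme (phonemes so far: 3)
  'ng' -> digraph (1 consonant phoneme) (phonemes so far: 4)
  'b' -> consonant phoneme (phonemes so far: 5)
Total phonemes: 5

5


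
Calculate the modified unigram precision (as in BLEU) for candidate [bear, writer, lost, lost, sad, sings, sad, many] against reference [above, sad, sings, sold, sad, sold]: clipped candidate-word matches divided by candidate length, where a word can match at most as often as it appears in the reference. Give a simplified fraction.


Reference word counts: {'above': 1, 'sad': 2, 'sings': 1, 'sold': 2}
Checking each candidate word (with clipping):
  'bear' -> not in reference -> no match (matches: 0)
  'writer' -> not in reference -> no match (matches: 0)
  'lost' -> not in reference -> no match (matches: 0)
  'lost' -> not in reference -> no match (matches: 0)
  'sad' -> in reference (ref count 2, used 1/2) -> match (matches: 1)
  'sings' -> in reference (ref count 1, used 1/1) -> match (matches: 2)
  'sad' -> in reference (ref count 2, used 2/2) -> match (matches: 3)
  'many' -> not in reference -> no match (matches: 3)
Clipped matches: 3, Candidate length: 8
Precision = 3/8

3/8


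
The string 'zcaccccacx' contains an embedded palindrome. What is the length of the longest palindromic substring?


Scanning 'zcaccccacx' for palindromic substrings.
Substring at positions 1-8: 'caccccac'.
Check: reverse('caccccac') = 'caccccac' -> palindrome confirmed.
Neighbouring characters ('z' / 'x') break symmetry, so it cannot extend further.
No longer palindromic substring exists; longest length = 8

8


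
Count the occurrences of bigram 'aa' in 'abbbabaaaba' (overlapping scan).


Scanning 'abbbabaaaba' for bigram 'aa':
  Position 0: 'ab' -> no
  Position 1: 'bb' -> no
  Position 2: 'bb' -> no
  Position 3: 'ba' -> no
  Position 4: 'ab' -> no
  Position 5: 'ba' -> no
  Position 6: 'aa' -> MATCH
  Position 7: 'aa' -> MATCH
  Position 8: 'ab' -> no
  Position 9: 'ba' -> no
Total matches: 2

2


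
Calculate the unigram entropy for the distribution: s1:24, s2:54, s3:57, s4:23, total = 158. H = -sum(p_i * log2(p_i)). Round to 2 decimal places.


Computing entropy H = -sum(p_i * log2(p_i)):
  s1: p = 24/158 = 0.1519, -p*log2(p) = 0.4130
  s2: p = 54/158 = 0.3418, -p*log2(p) = 0.5294
  s3: p = 57/158 = 0.3608, -p*log2(p) = 0.5306
  s4: p = 23/158 = 0.1456, -p*log2(p) = 0.4047
H = sum of terms = 1.8777
Rounded to 2 decimals: 1.88

1.88


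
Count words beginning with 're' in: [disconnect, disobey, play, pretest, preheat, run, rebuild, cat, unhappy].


Checking each word for prefix 're':
  'disconnect' -> no (count: 0)
  'disobey' -> no (count: 0)
  'play' -> no (count: 0)
  'pretest' -> no (count: 0)
  'preheat' -> no (count: 0)
  'run' -> no (count: 0)
  'rebuild' -> YES, starts with 're' (count: 1)
  'cat' -> no (count: 1)
  'unhappy' -> no (count: 1)
Total with prefix 're': 1

1


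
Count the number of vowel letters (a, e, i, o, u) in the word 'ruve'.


Scanning each character of 'ruve':
  Position 1: 'r' -> consonant (running count: 0)
  Position 2: 'u' -> vowel (running count: 1)
  Position 3: 'v' -> consonant (running count: 1)
  Position 4: 'e' -> vowel (running count: 2)
Total vowels: 2

2


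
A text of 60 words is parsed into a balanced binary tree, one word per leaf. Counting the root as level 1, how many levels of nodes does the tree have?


In a balanced binary tree with n leaves the deepest leaf is ceil(log2(n)) edges below the root,
so counting node levels inclusive of root and leaves gives ceil(log2(n)) + 1 levels.
log2(60) = 5.9069
ceil(5.9069) = 6
levels = 6 + 1 = 7

7


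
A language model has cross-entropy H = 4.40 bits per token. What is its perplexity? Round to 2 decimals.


Perplexity formula: PP = 2^H
H = 4.40
PP = 2^4.40
Decompose: 2^4.40 = 2^4 * 2^0.40
2^4 = 16, 2^0.40 ~ 1.3195079
PP ~ 16 * 1.3195079 = 21.1121264
Rounded to 2 decimals: 21.11

21.11


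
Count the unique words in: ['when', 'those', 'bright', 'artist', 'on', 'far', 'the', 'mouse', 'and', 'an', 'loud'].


Listing all tokens and tracking unique types:
  Token 1: 'when' -> NEW (unique so far: 1)
  Token 2: 'those' -> NEW (unique so far: 2)
  Token 3: 'bright' -> NEW (unique so far: 3)
  Token 4: 'artist' -> NEW (unique so far: 4)
  Token 5: 'on' -> NEW (unique so far: 5)
  Token 6: 'far' -> NEW (unique so far: 6)
  Token 7: 'the' -> NEW (unique so far: 7)
  Token 8: 'mouse' -> NEW (unique so far: 8)
  Token 9: 'and' -> NEW (unique so far: 9)
  Token 10: 'an' -> NEW (unique so far: 10)
  Token 11: 'loud' -> NEW (unique so far: 11)
Unique types: ('an', 'and', 'artist', 'bright', 'far', 'loud', 'mouse', 'on', 'the', 'those', 'when')
Vocabulary size: 11

11


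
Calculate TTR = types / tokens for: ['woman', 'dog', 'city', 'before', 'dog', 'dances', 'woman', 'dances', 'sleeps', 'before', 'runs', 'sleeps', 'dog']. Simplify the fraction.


Tokens: 13
Unique types: ('before', 'city', 'dances', 'dog', 'runs', 'sleeps', 'woman') = 7
TTR = 7/13
Already in lowest terms.

7/13


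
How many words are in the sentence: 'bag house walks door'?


Counting words by splitting on spaces:
  Word 1: 'bag'
  Word 2: 'house'
  Word 3: 'walks'
  Word 4: 'door'
Total words: 4

4


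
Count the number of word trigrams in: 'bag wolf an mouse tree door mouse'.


Word trigrams from [7] words:
  Trigram 1: (bag wolf an)
  Trigram 2: (wolf an mouse)
  Trigram 3: (an mouse tree)
  Trigram 4: (mouse tree door)
  Trigram 5: (tree door mouse)
Total word trigrams: 7 - 2 = 5

5


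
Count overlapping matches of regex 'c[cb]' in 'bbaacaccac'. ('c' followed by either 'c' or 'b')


Pattern: c[cb] means 'c' followed by either 'c' or 'b'.
Scanning 'bbaacaccac' position-by-position:
  Pos 0: window 'bb' -> no
  Pos 1: window 'ba' -> no
  Pos 2: window 'aa' -> no
  Pos 3: window 'ac' -> no
  Pos 4: window 'ca' -> no
  Pos 5: window 'ac' -> no
  Pos 6: window 'cc' -> MATCH
  Pos 7: window 'ca' -> no
  Pos 8: window 'ac' -> no
  Pos 9: window 'c' -> no
Total matches: 1

1


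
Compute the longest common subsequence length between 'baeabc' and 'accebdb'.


DP table for LCS of 'baeabc' and 'accebdb':
       a  c  c  e  b  d  b
    0  0  0  0  0  0  0  0
  b 0  0  0  0  0  1  1  1
  a 0  1  1  1  1  1  1  1
  e 0  1  1  1  2  2  2  2
  a 0  1  1  1  2  2  2  2
  b 0  1  1  1  2  3  3  3
  c 0  1  2  2  2  3  3  3
LCS: 'aeb'
LCS length = 3

3


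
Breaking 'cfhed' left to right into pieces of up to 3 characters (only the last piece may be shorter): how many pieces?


'cfhed' has 5 characters.
Chunking with max size 3:
  Chunk 1: 'cfh' (positions 0-2)
  Chunk 2: 'ed' (positions 3-4)
Total chunks: ceil(5 / 3) = 2

2


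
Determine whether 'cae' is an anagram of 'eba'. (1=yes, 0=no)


Sort characters of 'cae': 'ace'
Sort characters of 'eba': 'abe'
Sorted forms differ -> they are NOT anagrams
Result: 0

0


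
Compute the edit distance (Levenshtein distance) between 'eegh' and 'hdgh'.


Building DP table for s1='eegh' (len 4) and s2='hdgh' (len 4):
       h  d  g  h
    0  1  2  3  4
  e 1  1  2  3  4
  e 2  2  2  3  4
  g 3  3  3  2  3
  h 4  3  4  3  2
Edit distance = dp[4][4] = 2

2


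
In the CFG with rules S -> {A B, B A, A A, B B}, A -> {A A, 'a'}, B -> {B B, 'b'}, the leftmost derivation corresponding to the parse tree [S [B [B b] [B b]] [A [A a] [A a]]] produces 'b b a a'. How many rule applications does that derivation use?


Every bracketed nonterminal node [X ...] in the tree is produced by exactly one rule application.
Reading the tree off as a leftmost derivation:
  Step 1: S  =>  B A   (applied S -> B A)
  Step 2: B A  =>  B B A   (applied B -> B B)
  Step 3: B B A  =>  b B A   (applied B -> b)
  Step 4: b B A  =>  b b A   (applied B -> b)
  Step 5: b b A  =>  b b A A   (applied A -> A A)
  Step 6: b b A A  =>  b b a A   (applied A -> a)
  Step 7: b b a A  =>  b b a a   (applied A -> a)
Final yield: b b a a
Total rewrite steps: 7

7


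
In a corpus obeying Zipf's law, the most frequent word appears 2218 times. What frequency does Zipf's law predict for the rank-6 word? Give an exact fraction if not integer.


Zipf's law: freq(rank) = f1 / rank
f1 = 2218, rank = 6
freq = 2218 / 6
GCD(2218, 6) = 2
Simplified: 1109/3

1109/3


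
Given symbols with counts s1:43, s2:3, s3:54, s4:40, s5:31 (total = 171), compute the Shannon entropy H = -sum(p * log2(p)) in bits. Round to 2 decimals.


Computing entropy H = -sum(p_i * log2(p_i)):
  s1: p = 43/171 = 0.2515, -p*log2(p) = 0.5008
  s2: p = 3/171 = 0.0175, -p*log2(p) = 0.1023
  s3: p = 54/171 = 0.3158, -p*log2(p) = 0.5251
  s4: p = 40/171 = 0.2339, -p*log2(p) = 0.4903
  s5: p = 31/171 = 0.1813, -p*log2(p) = 0.4466
H = sum of terms = 2.0651
Rounded to 2 decimals: 2.07

2.07


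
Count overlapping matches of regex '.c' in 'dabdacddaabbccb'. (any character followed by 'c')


Pattern: .c means any character followed by 'c'.
Scanning 'dabdacddaabbccb' position-by-position:
  Pos 0: window 'da' -> no
  Pos 1: window 'ab' -> no
  Pos 2: window 'bd' -> no
  Pos 3: window 'da' -> no
  Pos 4: window 'ac' -> MATCH
  Pos 5: window 'cd' -> no
  Pos 6: window 'dd' -> no
  Pos 7: window 'da' -> no
  Pos 8: window 'aa' -> no
  Pos 9: window 'ab' -> no
  Pos 10: window 'bb' -> no
  Pos 11: window 'bc' -> MATCH
  Pos 12: window 'cc' -> MATCH
  Pos 13: window 'cb' -> no
  Pos 14: window 'b' -> no
Total matches: 3

3


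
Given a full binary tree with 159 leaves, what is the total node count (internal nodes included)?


Leaf nodes (terminals): 159
Internal nodes = n - 1 = 159 - 1 = 158
Total = leaves + internal = 159 + 158 = 317

317


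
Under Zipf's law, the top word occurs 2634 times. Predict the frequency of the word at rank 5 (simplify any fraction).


Zipf's law: freq(rank) = f1 / rank
f1 = 2634, rank = 5
freq = 2634 / 5
GCD(2634, 5) = 1
Simplified: 2634/5

2634/5


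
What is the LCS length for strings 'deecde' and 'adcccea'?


DP table for LCS of 'deecde' and 'adcccea':
       a  d  c  c  c  e  a
    0  0  0  0  0  0  0  0
  d 0  0  1  1  1  1  1  1
  e 0  0  1  1  1  1  2  2
  e 0  0  1  1  1  1  2  2
  c 0  0  1  2  2  2  2  2
  d 0  0  1  2  2  2  2  2
  e 0  0  1  2  2  2  3  3
LCS: 'dce'
LCS length = 3

3


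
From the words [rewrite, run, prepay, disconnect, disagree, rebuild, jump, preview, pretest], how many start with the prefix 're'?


Checking each word for prefix 're':
  'rewrite' -> YES, starts with 're' (count: 1)
  'run' -> no (count: 1)
  'prepay' -> no (count: 1)
  'disconnect' -> no (count: 1)
  'disagree' -> no (count: 1)
  'rebuild' -> YES, starts with 're' (count: 2)
  'jump' -> no (count: 2)
  'preview' -> no (count: 2)
  'pretest' -> no (count: 2)
Total with prefix 're': 2

2


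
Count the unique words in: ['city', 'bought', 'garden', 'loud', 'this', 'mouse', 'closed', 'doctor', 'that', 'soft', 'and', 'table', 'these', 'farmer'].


Listing all tokens and tracking unique types:
  Token 1: 'city' -> NEW (unique so far: 1)
  Token 2: 'bought' -> NEW (unique so far: 2)
  Token 3: 'garden' -> NEW (unique so far: 3)
  Token 4: 'loud' -> NEW (unique so far: 4)
  Token 5: 'this' -> NEW (unique so far: 5)
  Token 6: 'mouse' -> NEW (unique so far: 6)
  Token 7: 'closed' -> NEW (unique so far: 7)
  Token 8: 'doctor' -> NEW (unique so far: 8)
  Token 9: 'that' -> NEW (unique so far: 9)
  Token 10: 'soft' -> NEW (unique so far: 10)
  Token 11: 'and' -> NEW (unique so far: 11)
  Token 12: 'table' -> NEW (unique so far: 12)
  Token 13: 'these' -> NEW (unique so far: 13)
  Token 14: 'farmer' -> NEW (unique so far: 14)
Unique types: ('and', 'bought', 'city', 'closed', 'doctor', 'farmer', 'garden', 'loud', 'mouse', 'soft', 'table', 'that', 'these', 'this')
Vocabulary size: 14

14


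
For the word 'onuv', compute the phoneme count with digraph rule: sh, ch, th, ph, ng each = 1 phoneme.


Parsing 'onuv' greedily, digraphs first:
  'o' -> vowel phoneme (phonemes so far: 1)
  'n' -> consonant phoneme (phonemes so far: 2)
  'u' -> vowel phoneme (phonemes so far: 3)
  'v' -> consonant phoneme (phonemes so far: 4)
Total phonemes: 4

4


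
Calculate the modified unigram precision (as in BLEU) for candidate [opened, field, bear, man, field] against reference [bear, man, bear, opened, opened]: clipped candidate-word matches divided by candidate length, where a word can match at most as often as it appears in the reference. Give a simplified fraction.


Reference word counts: {'bear': 2, 'man': 1, 'opened': 2}
Checking each candidate word (with clipping):
  'opened' -> in reference (ref count 2, used 1/2) -> match (matches: 1)
  'field' -> not in reference -> no match (matches: 1)
  'bear' -> in reference (ref count 2, used 1/2) -> match (matches: 2)
  'man' -> in reference (ref count 1, used 1/1) -> match (matches: 3)
  'field' -> not in reference -> no match (matches: 3)
Clipped matches: 3, Candidate length: 5
Precision = 3/5

3/5


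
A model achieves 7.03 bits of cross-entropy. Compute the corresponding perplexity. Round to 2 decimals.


Perplexity formula: PP = 2^H
H = 7.03
PP = 2^7.03
Decompose: 2^7.03 = 2^7 * 2^0.03
2^7 = 128, 2^0.03 ~ 1.0210121
PP ~ 128 * 1.0210121 = 130.6895488
Rounded to 2 decimals: 130.69

130.69


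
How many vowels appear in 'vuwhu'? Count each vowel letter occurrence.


Scanning each character of 'vuwhu':
  Position 1: 'v' -> consonant (running count: 0)
  Position 2: 'u' -> vowel (running count: 1)
  Position 3: 'w' -> consonant (running count: 1)
  Position 4: 'h' -> consonant (running count: 1)
  Position 5: 'u' -> vowel (running count: 2)
Total vowels: 2

2


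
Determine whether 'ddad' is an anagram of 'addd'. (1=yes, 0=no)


Sort characters of 'ddad': 'addd'
Sort characters of 'addd': 'addd'
Sorted forms match -> they ARE anagrams
Result: 1

1


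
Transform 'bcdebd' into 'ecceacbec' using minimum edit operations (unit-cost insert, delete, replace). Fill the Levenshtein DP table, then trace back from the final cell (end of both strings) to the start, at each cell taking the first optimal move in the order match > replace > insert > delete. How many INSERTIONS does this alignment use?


Edit distance = 6. Backtracking from cell (6, 9) with preference match > replace > insert > delete,
then listing the resulting alignment 'bcdebd' -> 'ecceacbec' left to right:
  Step 1: replace b->e
  Step 2: keep 'c'
  Step 3: replace d->c
  Step 4: keep 'e'
  Step 5: insert 'a' [insertion #1]
  Step 6: insert 'c' [insertion #2]
  Step 7: keep 'b'
  Step 8: insert 'e' [insertion #3]
  Step 9: replace d->c
Total insertions: 3

3


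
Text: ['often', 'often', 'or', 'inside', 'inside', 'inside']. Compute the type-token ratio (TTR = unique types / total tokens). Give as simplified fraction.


Tokens: 6
Unique types: ('inside', 'often', 'or') = 3
TTR = 3/6
Simplify: divide both by 3 -> 1/2
TTR = 1/2

1/2


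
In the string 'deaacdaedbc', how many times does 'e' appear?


Scanning 'deaacdaedbc' for 'e':
  Position 1: 'e' -> MATCH (count: 1)
  Position 7: 'e' -> MATCH (count: 2)
Total occurrences of 'e': 2

2


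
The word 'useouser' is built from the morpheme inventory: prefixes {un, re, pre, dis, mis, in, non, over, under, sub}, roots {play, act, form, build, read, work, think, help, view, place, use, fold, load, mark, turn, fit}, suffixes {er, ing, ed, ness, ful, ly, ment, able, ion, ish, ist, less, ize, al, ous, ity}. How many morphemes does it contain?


Segmenting 'useouser' against the inventory:
  'use' -> root (morpheme 1)
  'ous' -> suffix (morpheme 2)
  'er' -> suffix (morpheme 3)
Total morphemes: 3

3


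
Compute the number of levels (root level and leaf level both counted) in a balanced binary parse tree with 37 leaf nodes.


In a balanced binary tree with n leaves the deepest leaf is ceil(log2(n)) edges below the root,
so counting node levels inclusive of root and leaves gives ceil(log2(n)) + 1 levels.
log2(37) = 5.2095
ceil(5.2095) = 6
levels = 6 + 1 = 7

7


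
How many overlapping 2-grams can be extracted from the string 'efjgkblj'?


String 'efjgkblj' has length L = 8.
Number of overlapping n-grams = L - n + 1
Substituting: 8 - 2 + 1 = 7

7


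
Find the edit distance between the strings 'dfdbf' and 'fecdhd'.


Building DP table for s1='dfdbf' (len 5) and s2='fecdhd' (len 6):
       f  e  c  d  h  d
    0  1  2  3  4  5  6
  d 1  1  2  3  3  4  5
  f 2  1  2  3  4  4  5
  d 3  2  2  3  3  4  4
  b 4  3  3  3  4  4  5
  f 5  4  4  4  4  5  5
Edit distance = dp[5][6] = 5

5


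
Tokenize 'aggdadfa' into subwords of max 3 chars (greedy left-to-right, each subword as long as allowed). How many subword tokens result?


'aggdadfa' has 8 characters.
Chunking with max size 3:
  Chunk 1: 'agg' (positions 0-2)
  Chunk 2: 'dad' (positions 3-5)
  Chunk 3: 'fa' (positions 6-7)
Total chunks: ceil(8 / 3) = 3

3


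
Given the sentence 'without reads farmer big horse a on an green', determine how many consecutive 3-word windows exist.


Word trigrams from [9] words:
  Trigram 1: (without reads farmer)
  Trigram 2: (reads farmer big)
  Trigram 3: (farmer big horse)
  Trigram 4: (big horse a)
  Trigram 5: (horse a on)
  Trigram 6: (a on an)
  Trigram 7: (on an green)
Total word trigrams: 9 - 2 = 7

7


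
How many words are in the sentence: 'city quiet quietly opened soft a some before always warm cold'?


Counting words by splitting on spaces:
  Word 1: 'city'
  Word 2: 'quiet'
  Word 3: 'quietly'
  Word 4: 'opened'
  Word 5: 'soft'
  Word 6: 'a'
  Word 7: 'some'
  Word 8: 'before'
  Word 9: 'always'
  Word 10: 'warm'
  Word 11: 'cold'
Total words: 11

11


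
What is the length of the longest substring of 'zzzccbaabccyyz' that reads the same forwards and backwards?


Scanning 'zzzccbaabccyyz' for palindromic substrings.
Substring at positions 3-10: 'ccbaabcc'.
Check: reverse('ccbaabcc') = 'ccbaabcc' -> palindrome confirmed.
Neighbouring characters ('z' / 'y') break symmetry, so it cannot extend further.
No longer palindromic substring exists; longest length = 8

8


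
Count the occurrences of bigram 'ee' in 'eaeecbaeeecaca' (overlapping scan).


Scanning 'eaeecbaeeecaca' for bigram 'ee':
  Position 0: 'ea' -> no
  Position 1: 'ae' -> no
  Position 2: 'ee' -> MATCH
  Position 3: 'ec' -> no
  Position 4: 'cb' -> no
  Position 5: 'ba' -> no
  Position 6: 'ae' -> no
  Position 7: 'ee' -> MATCH
  Position 8: 'ee' -> MATCH
  Position 9: 'ec' -> no
  Position 10: 'ca' -> no
  Position 11: 'ac' -> no
  Position 12: 'ca' -> no
Total matches: 3

3


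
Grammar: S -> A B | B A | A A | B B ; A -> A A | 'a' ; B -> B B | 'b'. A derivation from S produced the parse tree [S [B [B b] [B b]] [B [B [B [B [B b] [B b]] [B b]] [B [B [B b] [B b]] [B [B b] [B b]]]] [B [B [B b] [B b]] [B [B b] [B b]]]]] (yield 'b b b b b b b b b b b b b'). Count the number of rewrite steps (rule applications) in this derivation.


Every bracketed nonterminal node [X ...] in the tree is produced by exactly one rule application.
Reading the tree off as a leftmost derivation:
  Step 1: S  =>  B B   (applied S -> B B)
  Step 2: B B  =>  B B B   (applied B -> B B)
  Step 3: B B B  =>  b B B   (applied B -> b)
  Step 4: b B B  =>  b b B   (applied B -> b)
  Step 5: b b B  =>  b b B B   (applied B -> B B)
  Step 6: b b B B  =>  b b B B B   (applied B -> B B)
  Step 7: b b B B B  =>  b b B B B B   (applied B -> B B)
  Step 8: b b B B B B  =>  b b B B B B B   (applied B -> B B)
  Step 9: b b B B B B B  =>  b b b B B B B   (applied B -> b)
  Step 10: b b b B B B B  =>  b b b b B B B   (applied B -> b)
  Step 11: b b b b B B B  =>  b b b b b B B   (applied B -> b)
  Step 12: b b b b b B B  =>  b b b b b B B B   (applied B -> B B)
  Step 13: b b b b b B B B  =>  b b b b b B B B B   (applied B -> B B)
  Step 14: b b b b b B B B B  =>  b b b b b b B B B   (applied B -> b)
  Step 15: b b b b b b B B B  =>  b b b b b b b B B   (applied B -> b)
  Step 16: b b b b b b b B B  =>  b b b b b b b B B B   (applied B -> B B)
  Step 17: b b b b b b b B B B  =>  b b b b b b b b B B   (applied B -> b)
  Step 18: b b b b b b b b B B  =>  b b b b b b b b b B   (applied B -> b)
  Step 19: b b b b b b b b b B  =>  b b b b b b b b b B B   (applied B -> B B)
  Step 20: b b b b b b b b b B B  =>  b b b b b b b b b B B B   (applied B -> B B)
  Step 21: b b b b b b b b b B B B  =>  b b b b b b b b b b B B   (applied B -> b)
  Step 22: b b b b b b b b b b B B  =>  b b b b b b b b b b b B   (applied B -> b)
  Step 23: b b b b b b b b b b b B  =>  b b b b b b b b b b b B B   (applied B -> B B)
  Step 24: b b b b b b b b b b b B B  =>  b b b b b b b b b b b b B   (applied B -> b)
  Step 25: b b b b b b b b b b b b B  =>  b b b b b b b b b b b b b   (applied B -> b)
Final yield: b b b b b b b b b b b b b
Total rewrite steps: 25

25
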